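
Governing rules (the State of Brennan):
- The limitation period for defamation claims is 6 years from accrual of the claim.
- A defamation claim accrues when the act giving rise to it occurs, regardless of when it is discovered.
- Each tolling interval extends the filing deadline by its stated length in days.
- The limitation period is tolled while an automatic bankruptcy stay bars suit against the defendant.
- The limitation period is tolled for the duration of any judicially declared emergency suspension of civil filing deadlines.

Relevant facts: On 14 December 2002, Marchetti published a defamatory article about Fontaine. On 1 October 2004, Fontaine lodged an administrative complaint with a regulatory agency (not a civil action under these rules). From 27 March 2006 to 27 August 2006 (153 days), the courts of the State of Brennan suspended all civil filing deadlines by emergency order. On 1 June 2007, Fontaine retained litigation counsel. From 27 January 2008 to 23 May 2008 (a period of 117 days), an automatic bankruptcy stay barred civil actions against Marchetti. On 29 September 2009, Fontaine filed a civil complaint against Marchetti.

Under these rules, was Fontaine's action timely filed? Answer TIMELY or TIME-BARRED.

TIME-BARRED

The claim accrued on 14 December 2002, the date of the act.
Adding the 6 years base period to 14 December 2002 gives a deadline of 14 December 2008, before any tolling.
The emergency suspension of filing deadlines from 27 March 2006 to 27 August 2006 tolled the period for 153 days, extending the deadline to 16 May 2009.
The period was tolled for 117 days by the automatic bankruptcy stay (27 January 2008 to 23 May 2008), pushing the deadline to 10 September 2009.
Nothing else in the chronology tolls or restarts the period.
Fontaine filed on 29 September 2009, after the 10 September 2009 deadline, so the action is time-barred.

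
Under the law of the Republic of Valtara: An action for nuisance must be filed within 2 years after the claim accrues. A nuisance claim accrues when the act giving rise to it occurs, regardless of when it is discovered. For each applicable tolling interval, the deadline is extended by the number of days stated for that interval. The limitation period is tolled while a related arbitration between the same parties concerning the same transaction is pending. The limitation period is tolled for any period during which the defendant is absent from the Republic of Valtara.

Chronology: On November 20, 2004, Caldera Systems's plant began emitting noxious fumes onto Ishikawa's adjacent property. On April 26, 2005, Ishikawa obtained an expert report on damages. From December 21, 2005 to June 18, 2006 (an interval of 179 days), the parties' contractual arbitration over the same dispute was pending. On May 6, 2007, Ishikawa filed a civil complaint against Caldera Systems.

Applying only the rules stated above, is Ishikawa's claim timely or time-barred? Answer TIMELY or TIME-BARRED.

The claim accrued on November 20, 2004, when the wrongful act occurred.
Adding the 2 years base period to November 20, 2004 gives a deadline of November 20, 2006, before any tolling.
The pending related arbitration from December 21, 2005 to June 18, 2006 tolled the period for 179 days, extending the deadline to May 18, 2007.
Nothing else in the chronology tolls or restarts the period.
The May 6, 2007 filing precedes the May 18, 2007 deadline; the claim is timely.

TIMELY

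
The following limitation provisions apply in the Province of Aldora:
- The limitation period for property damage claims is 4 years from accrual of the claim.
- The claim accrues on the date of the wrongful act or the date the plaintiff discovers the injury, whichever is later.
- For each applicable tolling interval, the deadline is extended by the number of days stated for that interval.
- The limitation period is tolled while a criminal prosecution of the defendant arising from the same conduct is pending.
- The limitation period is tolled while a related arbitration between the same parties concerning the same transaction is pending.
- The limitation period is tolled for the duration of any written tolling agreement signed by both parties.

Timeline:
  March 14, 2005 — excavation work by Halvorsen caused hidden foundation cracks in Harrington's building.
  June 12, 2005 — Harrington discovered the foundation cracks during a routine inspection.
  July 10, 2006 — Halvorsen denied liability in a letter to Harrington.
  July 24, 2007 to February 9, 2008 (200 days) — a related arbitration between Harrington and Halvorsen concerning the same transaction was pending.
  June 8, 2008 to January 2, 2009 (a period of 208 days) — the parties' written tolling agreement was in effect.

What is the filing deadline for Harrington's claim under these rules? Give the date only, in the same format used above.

The claim accrued on June 12, 2005 — the later of the March 14, 2005 act and the June 12, 2005 discovery.
The untolled deadline — 4 years after June 12, 2005 — is June 12, 2009.
Because the pending related arbitration ran from July 24, 2007 to February 9, 2008, the deadline is extended by 200 days to December 29, 2009.
Because the written tolling agreement ran from June 8, 2008 to January 2, 2009, the deadline is extended by 208 days to July 25, 2010.
None of the other events listed affects the running of the period under the stated rules.

July 25, 2010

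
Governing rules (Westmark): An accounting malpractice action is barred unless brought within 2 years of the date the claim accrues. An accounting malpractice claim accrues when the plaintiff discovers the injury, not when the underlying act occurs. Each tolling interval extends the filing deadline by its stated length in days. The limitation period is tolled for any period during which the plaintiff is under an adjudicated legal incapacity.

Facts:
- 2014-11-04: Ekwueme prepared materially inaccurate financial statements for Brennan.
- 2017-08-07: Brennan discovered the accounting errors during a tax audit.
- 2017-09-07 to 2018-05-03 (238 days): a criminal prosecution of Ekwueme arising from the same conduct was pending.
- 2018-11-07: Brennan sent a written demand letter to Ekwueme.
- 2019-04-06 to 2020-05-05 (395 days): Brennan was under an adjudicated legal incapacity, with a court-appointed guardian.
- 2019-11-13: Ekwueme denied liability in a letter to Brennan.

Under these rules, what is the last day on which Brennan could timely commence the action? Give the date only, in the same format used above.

2020-09-05

Under the discovery rule, the claim accrued on 2017-08-07, when Brennan discovered the injury — not on the 2014-11-04 date of the underlying act.
Adding the 2 years base period to 2017-08-07 gives a deadline of 2019-08-07, before any tolling.
The period was tolled for 395 days by the plaintiff's legal incapacity (2019-04-06 to 2020-05-05), pushing the deadline to 2020-09-05.
The pending criminal prosecution from 2017-09-07 to 2018-05-03 does not toll the period, because no stated rule makes a criminal prosecution a tolling event.
Nothing else in the chronology tolls or restarts the period.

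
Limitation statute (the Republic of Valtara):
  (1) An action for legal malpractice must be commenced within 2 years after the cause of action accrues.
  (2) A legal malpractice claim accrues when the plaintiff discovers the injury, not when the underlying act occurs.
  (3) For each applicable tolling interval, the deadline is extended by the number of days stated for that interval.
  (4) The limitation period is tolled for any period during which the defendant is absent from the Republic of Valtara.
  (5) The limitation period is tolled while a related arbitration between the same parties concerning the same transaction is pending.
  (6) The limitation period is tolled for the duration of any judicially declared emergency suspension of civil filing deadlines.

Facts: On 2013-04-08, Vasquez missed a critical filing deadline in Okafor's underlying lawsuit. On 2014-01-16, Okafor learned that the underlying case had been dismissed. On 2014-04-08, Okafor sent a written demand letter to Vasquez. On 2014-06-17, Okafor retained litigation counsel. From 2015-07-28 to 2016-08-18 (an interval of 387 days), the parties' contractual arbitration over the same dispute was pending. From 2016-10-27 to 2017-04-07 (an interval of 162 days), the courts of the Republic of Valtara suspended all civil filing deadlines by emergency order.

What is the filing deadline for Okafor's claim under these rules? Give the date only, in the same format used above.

Accrual is tied to discovery, so the period began on 2014-01-16 rather than on 2013-04-08 when the act occurred.
Adding the 2 years base period to 2014-01-16 gives a deadline of 2016-01-16, before any tolling.
The pending related arbitration from 2015-07-28 to 2016-08-18 tolled the period for 387 days, extending the deadline to 2017-02-06.
The period was tolled for 162 days by the emergency suspension of filing deadlines (2016-10-27 to 2017-04-07), pushing the deadline to 2017-07-18.
Nothing else in the chronology tolls or restarts the period.

2017-07-18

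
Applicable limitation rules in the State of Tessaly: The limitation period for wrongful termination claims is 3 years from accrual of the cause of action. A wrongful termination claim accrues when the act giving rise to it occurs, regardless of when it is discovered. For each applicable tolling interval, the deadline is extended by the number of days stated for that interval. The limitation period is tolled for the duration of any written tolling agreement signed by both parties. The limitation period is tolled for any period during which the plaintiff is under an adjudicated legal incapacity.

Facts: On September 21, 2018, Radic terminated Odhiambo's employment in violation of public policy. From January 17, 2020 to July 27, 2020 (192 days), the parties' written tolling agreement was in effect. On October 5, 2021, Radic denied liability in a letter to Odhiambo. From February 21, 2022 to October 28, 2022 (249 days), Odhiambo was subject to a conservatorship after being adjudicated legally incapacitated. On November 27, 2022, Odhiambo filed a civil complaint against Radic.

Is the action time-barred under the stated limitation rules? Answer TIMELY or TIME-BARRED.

The claim accrued on September 21, 2018, when the wrongful act occurred.
Adding the 3 years base period to September 21, 2018 gives a deadline of September 21, 2021, before any tolling.
The written tolling agreement from January 17, 2020 to July 27, 2020 tolled the period for 192 days, extending the deadline to April 1, 2022.
The period was tolled for 249 days by the plaintiff's legal incapacity (February 21, 2022 to October 28, 2022), pushing the deadline to December 6, 2022.
The other events in the timeline have no effect on the limitation period under the stated rules.
Odhiambo filed on November 27, 2022, before the December 6, 2022 deadline, so the action is timely.

TIMELY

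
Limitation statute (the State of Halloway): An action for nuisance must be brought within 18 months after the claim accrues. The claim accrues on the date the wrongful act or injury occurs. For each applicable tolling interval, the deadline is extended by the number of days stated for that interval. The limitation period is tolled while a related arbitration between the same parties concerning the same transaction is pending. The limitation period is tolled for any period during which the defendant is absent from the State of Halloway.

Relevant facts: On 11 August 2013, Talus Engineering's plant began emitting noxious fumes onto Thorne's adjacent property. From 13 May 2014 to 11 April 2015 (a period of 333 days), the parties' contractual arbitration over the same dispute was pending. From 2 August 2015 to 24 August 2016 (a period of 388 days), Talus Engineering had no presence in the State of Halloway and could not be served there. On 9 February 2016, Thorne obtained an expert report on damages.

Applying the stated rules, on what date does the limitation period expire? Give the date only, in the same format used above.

The claim accrued on 11 August 2013, when the wrongful act occurred.
18 months from 11 August 2013 is 11 February 2015.
Because the pending related arbitration ran from 13 May 2014 to 11 April 2015, the deadline is extended by 333 days to 10 January 2016.
The period was tolled for 388 days by the defendant's absence from the jurisdiction (2 August 2015 to 24 August 2016), pushing the deadline to 1 February 2017.
None of the other events listed affects the running of the period under the stated rules.

1 February 2017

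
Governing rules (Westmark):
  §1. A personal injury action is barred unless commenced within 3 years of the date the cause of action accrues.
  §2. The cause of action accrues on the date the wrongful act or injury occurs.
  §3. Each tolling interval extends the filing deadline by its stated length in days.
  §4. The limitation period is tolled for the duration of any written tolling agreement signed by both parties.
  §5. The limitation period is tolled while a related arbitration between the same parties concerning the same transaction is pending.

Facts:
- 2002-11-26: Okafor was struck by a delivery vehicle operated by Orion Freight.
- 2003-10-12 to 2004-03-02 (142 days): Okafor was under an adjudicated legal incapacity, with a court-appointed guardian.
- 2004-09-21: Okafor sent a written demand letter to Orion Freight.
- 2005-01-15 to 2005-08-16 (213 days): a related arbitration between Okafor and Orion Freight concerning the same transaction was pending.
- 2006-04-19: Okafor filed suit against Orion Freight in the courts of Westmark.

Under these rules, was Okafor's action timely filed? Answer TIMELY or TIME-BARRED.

TIMELY

The limitation period began to run on 2002-11-26.
3 years from 2002-11-26 is 2005-11-26.
The period was tolled for 213 days by the pending related arbitration (2005-01-15 to 2005-08-16), pushing the deadline to 2006-06-27.
No stated provision tolls the period for the plaintiff's incapacity, so the interval from 2003-10-12 to 2004-03-02 has no effect on the deadline.
Nothing else in the chronology tolls or restarts the period.
Filing on 2006-04-19 beat the 2006-06-27 deadline — the action is timely.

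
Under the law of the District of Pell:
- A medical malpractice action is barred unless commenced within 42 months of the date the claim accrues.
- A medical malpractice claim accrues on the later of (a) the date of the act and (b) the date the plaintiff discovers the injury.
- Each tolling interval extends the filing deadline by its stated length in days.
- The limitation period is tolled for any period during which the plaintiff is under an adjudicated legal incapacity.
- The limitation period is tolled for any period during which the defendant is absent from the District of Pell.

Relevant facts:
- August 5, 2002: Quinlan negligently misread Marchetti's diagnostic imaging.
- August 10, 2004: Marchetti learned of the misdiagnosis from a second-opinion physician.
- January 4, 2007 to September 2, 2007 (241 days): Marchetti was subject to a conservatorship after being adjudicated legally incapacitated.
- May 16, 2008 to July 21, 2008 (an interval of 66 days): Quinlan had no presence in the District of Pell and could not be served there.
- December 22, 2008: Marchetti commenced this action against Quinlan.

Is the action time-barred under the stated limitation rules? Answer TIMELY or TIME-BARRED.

TIME-BARRED

Because discovery on August 10, 2004 post-dates the August 5, 2002 act, accrual under the later-of rule falls on August 10, 2004.
42 months from August 10, 2004 is February 10, 2008.
Because the plaintiff's legal incapacity ran from January 4, 2007 to September 2, 2007, the deadline is extended by 241 days to October 8, 2008.
The period was tolled for 66 days by the defendant's absence from the jurisdiction (May 16, 2008 to July 21, 2008), pushing the deadline to December 13, 2008.
Marchetti filed on December 22, 2008, after the December 13, 2008 deadline, so the action is time-barred.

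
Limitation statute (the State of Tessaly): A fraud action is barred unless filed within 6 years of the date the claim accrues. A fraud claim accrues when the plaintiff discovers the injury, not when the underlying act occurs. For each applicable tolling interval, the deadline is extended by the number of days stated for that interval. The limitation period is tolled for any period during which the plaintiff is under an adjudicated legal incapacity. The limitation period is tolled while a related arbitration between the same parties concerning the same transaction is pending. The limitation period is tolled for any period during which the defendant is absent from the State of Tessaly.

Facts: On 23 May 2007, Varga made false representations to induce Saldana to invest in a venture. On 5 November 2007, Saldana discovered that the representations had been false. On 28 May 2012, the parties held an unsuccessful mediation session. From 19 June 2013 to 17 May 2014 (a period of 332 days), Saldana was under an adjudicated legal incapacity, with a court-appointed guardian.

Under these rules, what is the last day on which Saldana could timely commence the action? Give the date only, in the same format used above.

3 October 2014

Accrual is tied to discovery, so the period began on 5 November 2007 rather than on 23 May 2007 when the act occurred.
6 years from 5 November 2007 is 5 November 2013.
The plaintiff's legal incapacity from 19 June 2013 to 17 May 2014 tolled the period for 332 days, extending the deadline to 3 October 2014.
The other events in the timeline have no effect on the limitation period under the stated rules.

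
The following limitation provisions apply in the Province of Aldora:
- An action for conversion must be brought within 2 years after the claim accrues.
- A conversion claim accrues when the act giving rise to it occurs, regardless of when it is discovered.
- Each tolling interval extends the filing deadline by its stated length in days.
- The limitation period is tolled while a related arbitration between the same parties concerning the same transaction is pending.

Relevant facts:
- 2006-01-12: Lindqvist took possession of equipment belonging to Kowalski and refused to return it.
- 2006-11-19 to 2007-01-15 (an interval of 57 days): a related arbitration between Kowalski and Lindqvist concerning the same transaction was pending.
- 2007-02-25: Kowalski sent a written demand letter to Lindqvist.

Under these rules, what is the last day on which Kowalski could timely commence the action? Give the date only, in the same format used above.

The limitation period began to run on 2006-01-12.
2 years from 2006-01-12 is 2008-01-12.
The pending related arbitration from 2006-11-19 to 2007-01-15 tolled the period for 57 days, extending the deadline to 2008-03-09.
None of the other events listed affects the running of the period under the stated rules.

2008-03-09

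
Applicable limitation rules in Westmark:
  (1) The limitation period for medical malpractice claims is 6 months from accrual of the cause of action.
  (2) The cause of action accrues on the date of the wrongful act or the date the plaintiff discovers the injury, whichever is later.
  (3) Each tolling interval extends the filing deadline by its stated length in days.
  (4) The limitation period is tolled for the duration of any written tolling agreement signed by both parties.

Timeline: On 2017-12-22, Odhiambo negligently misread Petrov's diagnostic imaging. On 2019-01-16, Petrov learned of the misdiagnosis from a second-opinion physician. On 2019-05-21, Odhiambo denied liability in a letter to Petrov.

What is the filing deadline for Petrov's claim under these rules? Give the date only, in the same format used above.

2019-07-16

Because discovery on 2019-01-16 post-dates the 2017-12-22 act, accrual under the later-of rule falls on 2019-01-16.
6 months from 2019-01-16 is 2019-07-16.
Nothing else in the chronology tolls or restarts the period.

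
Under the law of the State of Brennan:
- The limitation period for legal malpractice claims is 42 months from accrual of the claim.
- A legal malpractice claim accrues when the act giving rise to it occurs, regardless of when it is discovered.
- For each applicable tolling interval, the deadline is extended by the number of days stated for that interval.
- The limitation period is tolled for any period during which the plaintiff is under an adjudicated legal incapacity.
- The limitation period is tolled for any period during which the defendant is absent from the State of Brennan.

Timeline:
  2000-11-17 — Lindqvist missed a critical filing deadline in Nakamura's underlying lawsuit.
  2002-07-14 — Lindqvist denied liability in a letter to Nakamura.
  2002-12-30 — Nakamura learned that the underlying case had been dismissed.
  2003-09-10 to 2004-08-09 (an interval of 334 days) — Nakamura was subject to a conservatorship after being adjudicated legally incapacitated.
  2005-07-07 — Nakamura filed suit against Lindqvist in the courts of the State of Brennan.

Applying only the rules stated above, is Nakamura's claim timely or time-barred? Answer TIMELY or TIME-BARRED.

TIME-BARRED

Accrual is governed by the date of the act, so the period began to run on 2000-11-17; the later discovery on 2002-12-30 is irrelevant under the stated rule.
42 months from 2000-11-17 is 2004-05-17.
Because the plaintiff's legal incapacity ran from 2003-09-10 to 2004-08-09, the deadline is extended by 334 days to 2005-04-16.
None of the other events listed affects the running of the period under the stated rules.
Nakamura filed on 2005-07-07, after the 2005-04-16 deadline, so the action is time-barred.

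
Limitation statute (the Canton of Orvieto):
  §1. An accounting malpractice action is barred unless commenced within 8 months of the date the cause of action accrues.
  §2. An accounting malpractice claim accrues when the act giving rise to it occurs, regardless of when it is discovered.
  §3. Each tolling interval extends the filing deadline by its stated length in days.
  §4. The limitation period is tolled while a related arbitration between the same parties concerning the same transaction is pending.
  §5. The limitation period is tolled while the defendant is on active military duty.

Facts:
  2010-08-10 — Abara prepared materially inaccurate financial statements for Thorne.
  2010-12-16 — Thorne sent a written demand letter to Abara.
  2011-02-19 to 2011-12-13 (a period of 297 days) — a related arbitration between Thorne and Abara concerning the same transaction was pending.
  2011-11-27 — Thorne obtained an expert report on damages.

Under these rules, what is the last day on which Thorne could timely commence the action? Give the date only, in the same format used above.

The cause of action accrued on 2010-08-10, the date of the act.
8 months from 2010-08-10 is 2011-04-10.
The pending related arbitration from 2011-02-19 to 2011-12-13 tolled the period for 297 days, extending the deadline to 2012-02-01.
None of the other events listed affects the running of the period under the stated rules.

2012-02-01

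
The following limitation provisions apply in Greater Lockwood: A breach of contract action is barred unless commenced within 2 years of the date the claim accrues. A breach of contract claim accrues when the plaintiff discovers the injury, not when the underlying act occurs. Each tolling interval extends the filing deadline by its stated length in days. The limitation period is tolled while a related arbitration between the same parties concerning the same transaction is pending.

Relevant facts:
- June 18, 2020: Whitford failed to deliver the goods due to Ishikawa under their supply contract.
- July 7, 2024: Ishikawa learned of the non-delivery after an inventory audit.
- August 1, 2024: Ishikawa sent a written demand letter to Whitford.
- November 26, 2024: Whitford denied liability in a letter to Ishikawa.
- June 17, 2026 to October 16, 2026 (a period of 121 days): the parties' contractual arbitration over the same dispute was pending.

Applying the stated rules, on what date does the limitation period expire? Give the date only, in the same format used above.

Under the discovery rule, the claim accrued on July 7, 2024, when Ishikawa discovered the injury — not on the June 18, 2020 date of the underlying act.
The untolled deadline — 2 years after July 7, 2024 — is July 7, 2026.
Because the pending related arbitration ran from June 17, 2026 to October 16, 2026, the deadline is extended by 121 days to November 5, 2026.
None of the other events listed affects the running of the period under the stated rules.

November 5, 2026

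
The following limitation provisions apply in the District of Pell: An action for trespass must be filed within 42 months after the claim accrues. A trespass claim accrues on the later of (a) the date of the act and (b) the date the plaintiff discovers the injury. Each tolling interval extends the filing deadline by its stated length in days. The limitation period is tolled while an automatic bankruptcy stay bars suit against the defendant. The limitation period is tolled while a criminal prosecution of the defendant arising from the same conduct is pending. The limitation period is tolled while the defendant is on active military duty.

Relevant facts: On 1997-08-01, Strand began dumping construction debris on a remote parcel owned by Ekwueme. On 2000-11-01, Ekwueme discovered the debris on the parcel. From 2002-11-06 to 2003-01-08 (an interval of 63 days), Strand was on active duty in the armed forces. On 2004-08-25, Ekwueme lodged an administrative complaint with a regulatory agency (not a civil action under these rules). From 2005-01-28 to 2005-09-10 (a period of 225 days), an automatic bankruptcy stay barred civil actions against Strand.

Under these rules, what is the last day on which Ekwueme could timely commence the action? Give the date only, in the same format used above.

Because discovery on 2000-11-01 post-dates the 1997-08-01 act, accrual under the later-of rule falls on 2000-11-01.
The untolled deadline — 42 months after 2000-11-01 — is 2004-05-01.
Because the defendant's active military service ran from 2002-11-06 to 2003-01-08, the deadline is extended by 63 days to 2004-07-03.
The automatic bankruptcy stay from 2005-01-28 to 2005-09-10 began after the period had already run on 2004-07-03, so it has no tolling effect.
None of the other events listed affects the running of the period under the stated rules.

2004-07-03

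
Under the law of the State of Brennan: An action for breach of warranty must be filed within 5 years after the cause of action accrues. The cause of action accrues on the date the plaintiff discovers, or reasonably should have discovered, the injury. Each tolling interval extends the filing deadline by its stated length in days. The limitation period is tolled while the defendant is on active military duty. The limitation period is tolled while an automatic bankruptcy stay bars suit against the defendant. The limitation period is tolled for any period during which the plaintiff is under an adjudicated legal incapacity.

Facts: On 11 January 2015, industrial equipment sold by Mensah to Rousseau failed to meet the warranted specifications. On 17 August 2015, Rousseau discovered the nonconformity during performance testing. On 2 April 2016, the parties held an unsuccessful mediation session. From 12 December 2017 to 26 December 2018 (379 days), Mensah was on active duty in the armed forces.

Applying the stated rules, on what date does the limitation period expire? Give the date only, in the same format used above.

31 August 2021

The claim did not accrue until Rousseau discovered the injury on 17 August 2015; the 11 January 2015 act date does not start the clock under the stated rule.
Adding the 5 years base period to 17 August 2015 gives a deadline of 17 August 2020, before any tolling.
The period was tolled for 379 days by the defendant's active military service (12 December 2017 to 26 December 2018), pushing the deadline to 31 August 2021.
Nothing else in the chronology tolls or restarts the period.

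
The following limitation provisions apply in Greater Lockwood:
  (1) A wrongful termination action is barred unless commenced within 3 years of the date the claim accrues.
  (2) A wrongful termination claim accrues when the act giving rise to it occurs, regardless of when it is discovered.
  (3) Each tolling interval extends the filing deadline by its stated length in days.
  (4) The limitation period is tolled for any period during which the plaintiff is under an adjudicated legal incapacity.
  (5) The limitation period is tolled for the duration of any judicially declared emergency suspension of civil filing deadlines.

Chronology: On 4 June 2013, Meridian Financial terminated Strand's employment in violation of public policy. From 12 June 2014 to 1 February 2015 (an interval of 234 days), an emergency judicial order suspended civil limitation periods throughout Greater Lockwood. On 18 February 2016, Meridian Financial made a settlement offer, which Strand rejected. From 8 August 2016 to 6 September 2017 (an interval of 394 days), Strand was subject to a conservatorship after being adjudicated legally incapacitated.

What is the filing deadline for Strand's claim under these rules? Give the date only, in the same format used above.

The claim accrued on 4 June 2013, when the wrongful act occurred.
3 years from 4 June 2013 is 4 June 2016.
The period was tolled for 234 days by the emergency suspension of filing deadlines (12 June 2014 to 1 February 2015), pushing the deadline to 24 January 2017.
The period was tolled for 394 days by the plaintiff's legal incapacity (8 August 2016 to 6 September 2017), pushing the deadline to 22 February 2018.
The other events in the timeline have no effect on the limitation period under the stated rules.

22 February 2018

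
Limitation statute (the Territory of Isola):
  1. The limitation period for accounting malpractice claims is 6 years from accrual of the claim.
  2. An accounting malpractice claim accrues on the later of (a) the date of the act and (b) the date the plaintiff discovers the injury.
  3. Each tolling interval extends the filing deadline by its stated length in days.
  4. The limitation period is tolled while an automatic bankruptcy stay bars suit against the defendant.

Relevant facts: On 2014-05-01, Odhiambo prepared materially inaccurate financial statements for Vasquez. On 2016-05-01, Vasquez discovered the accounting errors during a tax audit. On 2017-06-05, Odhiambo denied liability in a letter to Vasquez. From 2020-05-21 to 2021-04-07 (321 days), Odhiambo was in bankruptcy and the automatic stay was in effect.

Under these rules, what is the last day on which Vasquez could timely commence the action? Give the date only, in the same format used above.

2023-03-18

The claim accrued on 2016-05-01 — the later of the 2014-05-01 act and the 2016-05-01 discovery.
6 years from 2016-05-01 is 2022-05-01.
Because the automatic bankruptcy stay ran from 2020-05-21 to 2021-04-07, the deadline is extended by 321 days to 2023-03-18.
None of the other events listed affects the running of the period under the stated rules.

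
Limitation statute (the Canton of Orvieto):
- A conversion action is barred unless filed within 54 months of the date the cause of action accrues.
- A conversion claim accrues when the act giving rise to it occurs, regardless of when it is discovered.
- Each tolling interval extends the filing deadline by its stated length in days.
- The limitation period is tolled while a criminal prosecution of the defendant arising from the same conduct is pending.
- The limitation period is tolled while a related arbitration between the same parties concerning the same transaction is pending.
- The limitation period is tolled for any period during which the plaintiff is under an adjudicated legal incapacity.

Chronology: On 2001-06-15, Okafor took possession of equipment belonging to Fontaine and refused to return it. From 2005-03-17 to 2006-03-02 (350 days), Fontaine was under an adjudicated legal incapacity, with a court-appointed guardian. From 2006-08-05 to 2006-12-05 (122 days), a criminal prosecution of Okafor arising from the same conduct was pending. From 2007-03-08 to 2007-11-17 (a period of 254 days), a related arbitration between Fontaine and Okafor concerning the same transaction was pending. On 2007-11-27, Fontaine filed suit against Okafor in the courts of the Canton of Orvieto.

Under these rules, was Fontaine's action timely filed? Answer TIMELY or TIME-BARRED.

The claim accrued on 2001-06-15, when the wrongful act occurred.
Adding the 54 months base period to 2001-06-15 gives a deadline of 2005-12-15, before any tolling.
Because the plaintiff's legal incapacity ran from 2005-03-17 to 2006-03-02, the deadline is extended by 350 days to 2006-11-30.
The pending criminal prosecution from 2006-08-05 to 2006-12-05 tolled the period for 122 days, extending the deadline to 2007-04-01.
The pending related arbitration from 2007-03-08 to 2007-11-17 tolled the period for 254 days, extending the deadline to 2007-12-11.
Fontaine filed on 2007-11-27, before the 2007-12-11 deadline, so the action is timely.

TIMELY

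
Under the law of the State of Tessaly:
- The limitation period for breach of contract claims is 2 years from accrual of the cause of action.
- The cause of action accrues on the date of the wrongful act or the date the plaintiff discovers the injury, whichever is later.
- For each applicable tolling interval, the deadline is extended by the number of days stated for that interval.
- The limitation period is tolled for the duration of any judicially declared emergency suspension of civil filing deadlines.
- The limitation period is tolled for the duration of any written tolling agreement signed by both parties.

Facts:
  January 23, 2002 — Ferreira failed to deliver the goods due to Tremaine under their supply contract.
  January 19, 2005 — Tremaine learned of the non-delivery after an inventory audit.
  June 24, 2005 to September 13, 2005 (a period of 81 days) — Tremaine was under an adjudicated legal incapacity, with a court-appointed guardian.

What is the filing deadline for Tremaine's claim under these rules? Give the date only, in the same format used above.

January 19, 2007

The claim accrued on January 19, 2005 — the later of the January 23, 2002 act and the January 19, 2005 discovery.
Adding the 2 years base period to January 19, 2005 gives a deadline of January 19, 2007, before any tolling.
The plaintiff's legal incapacity from June 24, 2005 to September 13, 2005 does not toll the period, because no stated rule makes the plaintiff's incapacity a tolling event.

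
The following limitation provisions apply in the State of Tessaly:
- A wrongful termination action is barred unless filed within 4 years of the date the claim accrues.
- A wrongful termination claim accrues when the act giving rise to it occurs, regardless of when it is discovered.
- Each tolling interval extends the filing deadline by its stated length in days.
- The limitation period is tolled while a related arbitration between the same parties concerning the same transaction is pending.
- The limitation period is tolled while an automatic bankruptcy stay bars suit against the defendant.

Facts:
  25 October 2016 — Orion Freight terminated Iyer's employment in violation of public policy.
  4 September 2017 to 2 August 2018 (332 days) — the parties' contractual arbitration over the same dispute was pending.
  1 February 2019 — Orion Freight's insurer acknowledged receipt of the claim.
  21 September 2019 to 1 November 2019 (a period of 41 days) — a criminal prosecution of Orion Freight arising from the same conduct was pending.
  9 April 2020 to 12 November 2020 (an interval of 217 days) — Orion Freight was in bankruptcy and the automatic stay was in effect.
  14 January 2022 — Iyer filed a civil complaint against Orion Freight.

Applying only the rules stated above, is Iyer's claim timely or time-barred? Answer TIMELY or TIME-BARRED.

TIMELY

The claim accrued on 25 October 2016, the date of the act.
The untolled deadline — 4 years after 25 October 2016 — is 25 October 2020.
The pending related arbitration from 4 September 2017 to 2 August 2018 tolled the period for 332 days, extending the deadline to 22 September 2021.
The automatic bankruptcy stay from 9 April 2020 to 12 November 2020 tolled the period for 217 days, extending the deadline to 27 April 2022.
No stated provision tolls the period for a criminal prosecution, so the interval from 21 September 2019 to 1 November 2019 has no effect on the deadline.
Nothing else in the chronology tolls or restarts the period.
Iyer filed on 14 January 2022, before the 27 April 2022 deadline, so the action is timely.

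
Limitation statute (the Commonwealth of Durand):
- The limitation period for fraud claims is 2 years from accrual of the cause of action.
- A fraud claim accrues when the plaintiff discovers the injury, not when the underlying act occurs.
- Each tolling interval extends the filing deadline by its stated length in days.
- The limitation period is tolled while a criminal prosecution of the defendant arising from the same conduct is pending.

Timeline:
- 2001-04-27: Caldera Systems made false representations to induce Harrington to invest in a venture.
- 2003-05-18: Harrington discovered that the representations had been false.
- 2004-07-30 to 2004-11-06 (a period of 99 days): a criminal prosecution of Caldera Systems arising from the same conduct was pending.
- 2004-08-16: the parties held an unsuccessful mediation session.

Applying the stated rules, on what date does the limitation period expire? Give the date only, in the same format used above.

Under the discovery rule, the claim accrued on 2003-05-18, when Harrington discovered the injury — not on the 2001-04-27 date of the underlying act.
2 years from 2003-05-18 is 2005-05-18.
The pending criminal prosecution from 2004-07-30 to 2004-11-06 tolled the period for 99 days, extending the deadline to 2005-08-25.
The other events in the timeline have no effect on the limitation period under the stated rules.

2005-08-25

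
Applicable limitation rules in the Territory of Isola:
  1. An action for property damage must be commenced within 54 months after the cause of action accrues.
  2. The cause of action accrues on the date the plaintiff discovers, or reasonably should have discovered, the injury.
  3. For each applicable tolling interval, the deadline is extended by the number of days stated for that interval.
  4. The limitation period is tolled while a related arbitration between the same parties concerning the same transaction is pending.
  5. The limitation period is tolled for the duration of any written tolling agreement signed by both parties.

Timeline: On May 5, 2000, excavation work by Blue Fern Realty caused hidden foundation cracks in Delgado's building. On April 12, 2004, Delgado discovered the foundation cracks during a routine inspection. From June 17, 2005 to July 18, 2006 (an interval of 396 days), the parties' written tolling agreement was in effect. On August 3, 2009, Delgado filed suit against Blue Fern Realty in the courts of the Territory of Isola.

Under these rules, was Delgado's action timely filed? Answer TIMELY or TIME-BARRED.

The claim did not accrue until Delgado discovered the injury on April 12, 2004; the May 5, 2000 act date does not start the clock under the stated rule.
54 months from April 12, 2004 is October 12, 2008.
The period was tolled for 396 days by the written tolling agreement (June 17, 2005 to July 18, 2006), pushing the deadline to November 12, 2009.
Filing on August 3, 2009 beat the November 12, 2009 deadline — the action is timely.

TIMELY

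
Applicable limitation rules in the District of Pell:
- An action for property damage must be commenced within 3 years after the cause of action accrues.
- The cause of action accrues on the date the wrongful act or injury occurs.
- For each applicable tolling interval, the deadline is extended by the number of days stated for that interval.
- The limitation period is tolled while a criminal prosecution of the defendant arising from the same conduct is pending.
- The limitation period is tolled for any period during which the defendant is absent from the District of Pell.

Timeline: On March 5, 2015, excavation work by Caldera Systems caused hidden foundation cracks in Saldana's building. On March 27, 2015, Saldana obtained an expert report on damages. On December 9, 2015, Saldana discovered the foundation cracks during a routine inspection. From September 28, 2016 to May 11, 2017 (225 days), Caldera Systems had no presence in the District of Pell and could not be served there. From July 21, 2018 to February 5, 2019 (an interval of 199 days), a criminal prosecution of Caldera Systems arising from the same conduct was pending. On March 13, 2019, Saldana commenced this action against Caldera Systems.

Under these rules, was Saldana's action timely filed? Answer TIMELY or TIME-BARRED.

TIMELY

The claim accrued on March 5, 2015, when the wrongful act occurred; under the stated occurrence rule the December 9, 2015 discovery does not delay accrual.
3 years from March 5, 2015 is March 5, 2018.
The defendant's absence from the jurisdiction from September 28, 2016 to May 11, 2017 tolled the period for 225 days, extending the deadline to October 16, 2018.
Because the pending criminal prosecution ran from July 21, 2018 to February 5, 2019, the deadline is extended by 199 days to May 3, 2019.
None of the other events listed affects the running of the period under the stated rules.
Saldana filed on March 13, 2019, before the May 3, 2019 deadline, so the action is timely.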